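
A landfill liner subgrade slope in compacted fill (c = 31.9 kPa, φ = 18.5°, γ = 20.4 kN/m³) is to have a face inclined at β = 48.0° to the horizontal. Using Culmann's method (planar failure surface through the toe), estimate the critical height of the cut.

Culmann's analysis gives the critical failure plane at α_cr = (β + φ)/2 = (48.0 + 18.5)/2 = 33.2°, and the critical height
H_c = (4c/γ) · sinβ cosφ / [1 − cos(β − φ)]
    = (4·31.9/20.4) · sin48.0°·cos18.5° / [1 − cos(29.5°)]
    = 6.255 · 0.7431·0.9483 / [1 − 0.8704]
    = 6.255 · 0.7047 / 0.1296
    = 34.00 m

H_c = 34.00 m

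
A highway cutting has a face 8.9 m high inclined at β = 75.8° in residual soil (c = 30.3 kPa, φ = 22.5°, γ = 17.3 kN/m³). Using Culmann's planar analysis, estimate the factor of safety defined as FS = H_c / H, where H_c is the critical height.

H_c = (4c/γ) · sinβ cosφ / [1 − cos(β − φ)]
    = (4·30.3/17.3) · sin75.8°·cos22.5° / [1 − cos53.3°]
    = 7.006 · 0.8957 / 0.4024 = 15.59 m
FS = H_c / H = 15.59 / 8.9 = 1.752

FS = 1.75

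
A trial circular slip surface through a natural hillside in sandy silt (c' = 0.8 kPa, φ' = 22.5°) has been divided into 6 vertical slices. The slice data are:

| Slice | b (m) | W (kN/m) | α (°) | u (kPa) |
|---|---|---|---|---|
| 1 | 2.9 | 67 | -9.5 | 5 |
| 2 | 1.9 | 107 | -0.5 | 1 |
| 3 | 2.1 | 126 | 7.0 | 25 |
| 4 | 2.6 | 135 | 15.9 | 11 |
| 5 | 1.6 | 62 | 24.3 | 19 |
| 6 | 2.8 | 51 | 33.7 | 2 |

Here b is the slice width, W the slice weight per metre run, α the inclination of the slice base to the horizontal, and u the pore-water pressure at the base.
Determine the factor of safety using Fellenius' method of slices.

Ordinary method of slices: FS = Σ[c'·Δl_i + (W_i cosα_i − u_i·Δl_i)·tanφ'] / Σ W_i sinα_i, with Δl_i = b_i / cosα_i.
Slice 1: Δl = 2.9/cos(-9.5°) = 2.940 m; N'_1 = 67·cos(-9.5°) − 5·2.940 = 51.4; c'Δl = 2.35; W sinα = -11.1
Slice 2: Δl = 1.9/cos(-0.5°) = 1.900 m; N'_2 = 107·cos(-0.5°) − 1·1.900 = 105.1; c'Δl = 1.52; W sinα = -0.9
Slice 3: Δl = 2.1/cos7.0° = 2.116 m; N'_3 = 126·cos7.0° − 25·2.116 = 72.2; c'Δl = 1.69; W sinα = 15.4
Slice 4: Δl = 2.6/cos15.9° = 2.703 m; N'_4 = 135·cos15.9° − 11·2.703 = 100.1; c'Δl = 2.16; W sinα = 37.0
Slice 5: Δl = 1.6/cos24.3° = 1.756 m; N'_5 = 62·cos24.3° − 19·1.756 = 23.2; c'Δl = 1.40; W sinα = 25.5
Slice 6: Δl = 2.8/cos33.7° = 3.366 m; N'_6 = 51·cos33.7° − 2·3.366 = 35.7; c'Δl = 2.69; W sinα = 28.3
Σc'Δl = 11.8 kN/m; ΣN' = 387.6 kN/m; ΣW sinα = 94.2 kN/m
Resisting = 11.8 + 387.6·tan22.5° = 11.8 + 160.5 = 172.4 kN/m
FS = 172.4 / 94.2 = 1.831

FS = 1.83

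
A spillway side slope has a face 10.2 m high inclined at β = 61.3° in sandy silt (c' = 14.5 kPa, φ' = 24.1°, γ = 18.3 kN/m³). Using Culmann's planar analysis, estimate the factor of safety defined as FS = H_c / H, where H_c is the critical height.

H_c = (4c'/γ) · sinβ cosφ' / [1 − cos(β − φ')]
    = (4·14.5/18.3) · sin61.3°·cos24.1° / [1 − cos37.2°]
    = 3.169 · 0.8007 / 0.2035 = 12.47 m
FS = H_c / H = 12.47 / 10.2 = 1.223

FS = 1.22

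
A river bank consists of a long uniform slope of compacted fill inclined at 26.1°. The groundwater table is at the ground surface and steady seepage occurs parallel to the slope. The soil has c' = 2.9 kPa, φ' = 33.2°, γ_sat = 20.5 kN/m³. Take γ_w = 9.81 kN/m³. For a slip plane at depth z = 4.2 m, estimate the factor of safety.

With seepage parallel to the slope and the water table at the surface, the effective normal stress on the slip plane uses the buoyant unit weight γ' = γ_sat − γ_w while the driving shear stress uses γ_sat:
FS = [c' + γ' z cos²β tanφ'] / [γ_sat z sinβ cosβ]
γ' = 20.5 − 9.81 = 10.69 kN/m³
Numerator = 2.9 + 10.69·4.2·cos²26.1°·tan33.2° = 2.9 + 10.69·4.2·0.8065·0.6544 = 26.594 kPa
Denominator = 20.5·4.2·sin26.1°·cos26.1° = 20.5·4.2·0.4399·0.8980 = 34.016 kPa
FS = 26.594 / 34.016 = 0.782

FS = 0.78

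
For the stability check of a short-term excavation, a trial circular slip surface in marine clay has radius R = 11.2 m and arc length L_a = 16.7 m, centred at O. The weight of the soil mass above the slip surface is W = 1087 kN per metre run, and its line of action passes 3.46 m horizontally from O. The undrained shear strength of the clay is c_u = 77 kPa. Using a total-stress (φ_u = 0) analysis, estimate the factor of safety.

Taking moments about the centre O, the resisting moment is provided by the undrained shear strength acting along the arc:
M_R = c_u·L_a·R = 77·16.70·11.2 = 14402.1 kN·m/m
M_D = W·d = 1087·3.46 = 3761.0 kN·m/m
FS = M_R / M_D = 14402.1 / 3761.0 = 3.829

FS = 3.83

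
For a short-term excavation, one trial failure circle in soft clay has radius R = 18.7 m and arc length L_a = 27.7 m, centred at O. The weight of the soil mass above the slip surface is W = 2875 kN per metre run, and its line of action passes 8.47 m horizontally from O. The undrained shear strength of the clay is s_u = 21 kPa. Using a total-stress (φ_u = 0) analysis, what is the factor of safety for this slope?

FS = 0.45

Taking moments about the centre O, the resisting moment is provided by the undrained shear strength acting along the arc:
M_R = s_u·L_a·R = 21·27.70·18.7 = 10877.8 kN·m/m
M_D = W·d = 2875·8.47 = 24351.3 kN·m/m
FS = M_R / M_D = 10877.8 / 24351.3 = 0.447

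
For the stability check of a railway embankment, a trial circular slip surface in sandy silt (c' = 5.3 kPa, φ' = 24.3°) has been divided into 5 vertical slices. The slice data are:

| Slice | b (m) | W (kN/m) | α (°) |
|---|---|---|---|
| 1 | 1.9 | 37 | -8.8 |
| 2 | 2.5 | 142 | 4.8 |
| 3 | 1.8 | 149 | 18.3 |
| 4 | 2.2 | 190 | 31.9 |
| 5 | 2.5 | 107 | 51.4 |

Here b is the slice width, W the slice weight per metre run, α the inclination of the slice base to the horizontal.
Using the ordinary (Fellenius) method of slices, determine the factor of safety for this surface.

Ordinary method of slices: FS = Σ[c'·Δl_i + (W_i cosα_i)·tanφ'] / Σ W_i sinα_i, with Δl_i = b_i / cosα_i.
Slice 1: Δl = 1.9/cos(-8.8°) = 1.923 m; N'_1 = 37·cos(-8.8°) = 36.6; c'Δl = 10.19; W sinα = -5.7
Slice 2: Δl = 2.5/cos4.8° = 2.509 m; N'_2 = 142·cos4.8° = 141.5; c'Δl = 13.30; W sinα = 11.9
Slice 3: Δl = 1.8/cos18.3° = 1.896 m; N'_3 = 149·cos18.3° = 141.5; c'Δl = 10.05; W sinα = 46.8
Slice 4: Δl = 2.2/cos31.9° = 2.591 m; N'_4 = 190·cos31.9° = 161.3; c'Δl = 13.73; W sinα = 100.4
Slice 5: Δl = 2.5/cos51.4° = 4.007 m; N'_5 = 107·cos51.4° = 66.8; c'Δl = 21.24; W sinα = 83.6
Σc'Δl = 68.5 kN/m; ΣN' = 547.6 kN/m; ΣW sinα = 237.0 kN/m
Resisting = 68.5 + 547.6·tan24.3° = 68.5 + 247.2 = 315.8 kN/m
FS = 315.8 / 237.0 = 1.332

FS = 1.33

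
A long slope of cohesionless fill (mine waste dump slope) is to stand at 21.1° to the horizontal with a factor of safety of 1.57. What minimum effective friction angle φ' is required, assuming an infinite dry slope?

φ' = 31.2°

FS = tanφ'/tanβ ⇒ tanφ' = FS · tanβ = 1.57 · tan21.1° = 0.6058
φ' = arctan(0.6058) = 31.21°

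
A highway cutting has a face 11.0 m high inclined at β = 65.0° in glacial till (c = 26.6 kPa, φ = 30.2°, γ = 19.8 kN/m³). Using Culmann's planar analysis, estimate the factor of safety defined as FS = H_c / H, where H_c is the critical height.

FS = 2.14

H_c = (4c/γ) · sinβ cosφ / [1 − cos(β − φ)]
    = (4·26.6/19.8) · sin65.0°·cos30.2° / [1 − cos34.8°]
    = 5.374 · 0.7833 / 0.1789 = 23.53 m
FS = H_c / H = 23.53 / 11.0 = 2.140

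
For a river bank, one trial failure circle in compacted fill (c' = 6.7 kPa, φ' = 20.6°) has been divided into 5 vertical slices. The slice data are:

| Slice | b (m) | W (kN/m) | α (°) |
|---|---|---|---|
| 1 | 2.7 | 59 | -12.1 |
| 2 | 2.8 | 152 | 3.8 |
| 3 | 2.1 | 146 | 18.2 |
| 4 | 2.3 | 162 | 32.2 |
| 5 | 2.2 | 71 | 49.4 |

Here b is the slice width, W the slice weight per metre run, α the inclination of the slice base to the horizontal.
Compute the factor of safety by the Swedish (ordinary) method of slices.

FS = 1.59

Ordinary method of slices: FS = Σ[c'·Δl_i + (W_i cosα_i)·tanφ'] / Σ W_i sinα_i, with Δl_i = b_i / cosα_i.
Slice 1: Δl = 2.7/cos(-12.1°) = 2.761 m; N'_1 = 59·cos(-12.1°) = 57.7; c'Δl = 18.50; W sinα = -12.4
Slice 2: Δl = 2.8/cos3.8° = 2.806 m; N'_2 = 152·cos3.8° = 151.7; c'Δl = 18.80; W sinα = 10.1
Slice 3: Δl = 2.1/cos18.2° = 2.211 m; N'_3 = 146·cos18.2° = 138.7; c'Δl = 14.81; W sinα = 45.6
Slice 4: Δl = 2.3/cos32.2° = 2.718 m; N'_4 = 162·cos32.2° = 137.1; c'Δl = 18.21; W sinα = 86.3
Slice 5: Δl = 2.2/cos49.4° = 3.381 m; N'_5 = 71·cos49.4° = 46.2; c'Δl = 22.65; W sinα = 53.9
Σc'Δl = 93.0 kN/m; ΣN' = 531.3 kN/m; ΣW sinα = 183.5 kN/m
Resisting = 93.0 + 531.3·tan20.6° = 93.0 + 199.7 = 292.7 kN/m
FS = 292.7 / 183.5 = 1.595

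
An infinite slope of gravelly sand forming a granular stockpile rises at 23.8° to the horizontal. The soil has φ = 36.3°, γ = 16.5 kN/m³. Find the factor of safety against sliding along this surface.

FS = 1.67

For a dry cohesionless infinite slope the factor of safety is FS = tanφ / tanβ.
FS = tan36.3° / tan23.8° = 0.7346 / 0.4411 = 1.666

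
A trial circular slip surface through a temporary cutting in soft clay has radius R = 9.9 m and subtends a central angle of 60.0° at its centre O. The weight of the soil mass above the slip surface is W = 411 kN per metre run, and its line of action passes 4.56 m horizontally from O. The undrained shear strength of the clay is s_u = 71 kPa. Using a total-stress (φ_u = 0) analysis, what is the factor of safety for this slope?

Taking moments about the centre O, the resisting moment is provided by the undrained shear strength acting along the arc:
Arc length L_a = R·θ = 9.9·(60.0°·π/180) = 9.9·1.0472 = 10.37 m
M_R = s_u·L_a·R = 71·10.37·9.9 = 7287.1 kN·m/m
M_D = W·d = 411·4.56 = 1874.2 kN·m/m
FS = M_R / M_D = 7287.1 / 1874.2 = 3.888

FS = 3.89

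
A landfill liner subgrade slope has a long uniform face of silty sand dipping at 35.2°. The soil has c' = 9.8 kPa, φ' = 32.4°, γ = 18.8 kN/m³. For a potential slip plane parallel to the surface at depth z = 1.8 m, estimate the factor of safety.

FS = 1.51

For an infinite slope with a slip plane parallel to the surface (no pore pressure): FS = [c' + γz cos²β tanφ'] / [γz sinβ cosβ].
γz = 18.8·1.8 = 33.84 kN/m²
Numerator = 9.8 + 33.84·cos²35.2°·tan32.4° = 9.8 + 33.84·0.6677·0.6346 = 24.140 kPa
Denominator = 33.84·sin35.2°·cos35.2° = 33.84·0.5764·0.8171 = 15.940 kPa
FS = 24.140 / 15.940 = 1.514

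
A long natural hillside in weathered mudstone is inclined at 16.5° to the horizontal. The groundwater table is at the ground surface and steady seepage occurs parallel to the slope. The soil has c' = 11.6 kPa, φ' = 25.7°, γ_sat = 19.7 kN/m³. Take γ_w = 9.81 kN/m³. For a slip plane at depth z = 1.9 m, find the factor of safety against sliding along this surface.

FS = 1.95

With seepage parallel to the slope and the water table at the surface, the effective normal stress on the slip plane uses the buoyant unit weight γ' = γ_sat − γ_w while the driving shear stress uses γ_sat:
FS = [c' + γ' z cos²β tanφ'] / [γ_sat z sinβ cosβ]
γ' = 19.7 − 9.81 = 9.89 kN/m³
Numerator = 11.6 + 9.89·1.9·cos²16.5°·tan25.7° = 11.6 + 9.89·1.9·0.9193·0.4813 = 19.914 kPa
Denominator = 19.7·1.9·sin16.5°·cos16.5° = 19.7·1.9·0.2840·0.9588 = 10.193 kPa
FS = 19.914 / 10.193 = 1.954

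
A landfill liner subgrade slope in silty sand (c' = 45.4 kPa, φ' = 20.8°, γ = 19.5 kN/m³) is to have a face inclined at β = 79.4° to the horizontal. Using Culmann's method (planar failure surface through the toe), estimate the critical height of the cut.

Culmann's analysis gives the critical failure plane at α_cr = (β + φ')/2 = (79.4 + 20.8)/2 = 50.1°, and the critical height
H_c = (4c'/γ) · sinβ cosφ' / [1 − cos(β − φ')]
    = (4·45.4/19.5) · sin79.4°·cos20.8° / [1 − cos(58.6°)]
    = 9.313 · 0.9829·0.9348 / [1 − 0.5210]
    = 9.313 · 0.9189 / 0.4790
    = 17.87 m

H_c = 17.87 m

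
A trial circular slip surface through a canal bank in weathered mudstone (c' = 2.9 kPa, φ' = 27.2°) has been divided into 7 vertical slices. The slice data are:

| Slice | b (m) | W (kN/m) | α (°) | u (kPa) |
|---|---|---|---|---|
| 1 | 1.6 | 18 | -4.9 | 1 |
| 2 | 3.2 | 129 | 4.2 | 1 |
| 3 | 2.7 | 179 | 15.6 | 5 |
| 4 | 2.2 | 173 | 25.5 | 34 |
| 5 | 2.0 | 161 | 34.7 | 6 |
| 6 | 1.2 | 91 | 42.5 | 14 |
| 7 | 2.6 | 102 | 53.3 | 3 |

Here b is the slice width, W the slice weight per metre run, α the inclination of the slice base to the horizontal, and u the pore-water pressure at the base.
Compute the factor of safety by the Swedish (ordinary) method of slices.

FS = 0.97

Ordinary method of slices: FS = Σ[c'·Δl_i + (W_i cosα_i − u_i·Δl_i)·tanφ'] / Σ W_i sinα_i, with Δl_i = b_i / cosα_i.
Slice 1: Δl = 1.6/cos(-4.9°) = 1.606 m; N'_1 = 18·cos(-4.9°) − 1·1.606 = 16.3; c'Δl = 4.66; W sinα = -1.5
Slice 2: Δl = 3.2/cos4.2° = 3.209 m; N'_2 = 129·cos4.2° − 1·3.209 = 125.4; c'Δl = 9.30; W sinα = 9.4
Slice 3: Δl = 2.7/cos15.6° = 2.803 m; N'_3 = 179·cos15.6° − 5·2.803 = 158.4; c'Δl = 8.13; W sinα = 48.1
Slice 4: Δl = 2.2/cos25.5° = 2.437 m; N'_4 = 173·cos25.5° − 34·2.437 = 73.3; c'Δl = 7.07; W sinα = 74.5
Slice 5: Δl = 2.0/cos34.7° = 2.433 m; N'_5 = 161·cos34.7° − 6·2.433 = 117.8; c'Δl = 7.05; W sinα = 91.7
Slice 6: Δl = 1.2/cos42.5° = 1.628 m; N'_6 = 91·cos42.5° − 14·1.628 = 44.3; c'Δl = 4.72; W sinα = 61.5
Slice 7: Δl = 2.6/cos53.3° = 4.351 m; N'_7 = 102·cos53.3° − 3·4.351 = 47.9; c'Δl = 12.62; W sinα = 81.8
Σc'Δl = 53.6 kN/m; ΣN' = 583.4 kN/m; ΣW sinα = 365.4 kN/m
Resisting = 53.6 + 583.4·tan27.2° = 53.6 + 299.8 = 353.4 kN/m
FS = 353.4 / 365.4 = 0.967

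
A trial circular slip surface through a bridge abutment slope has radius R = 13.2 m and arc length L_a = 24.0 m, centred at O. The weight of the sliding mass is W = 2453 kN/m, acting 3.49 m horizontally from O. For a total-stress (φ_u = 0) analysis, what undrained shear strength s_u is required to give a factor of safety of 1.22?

FS = s_u·L_a·R / (W·d), so s_u = FS·W·d / (L_a·R).
s_u = 1.22·2453·3.49 / (24.00·13.2) = 10444.4 / 316.80 = 32.97 kPa

s_u = 33.0 kPa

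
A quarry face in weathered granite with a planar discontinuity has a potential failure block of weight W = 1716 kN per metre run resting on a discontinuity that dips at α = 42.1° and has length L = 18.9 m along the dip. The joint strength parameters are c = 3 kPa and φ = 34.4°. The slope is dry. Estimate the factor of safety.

Resolving the block weight along and normal to the plane and applying the Mohr–Coulomb strength on the joint:
N' = W cosα = 1716·cos42.1° = 1273.2 kN/m
Driving force T = W sinα = 1716·sin42.1° = 1150.5 kN/m
Resisting force R = c·L + N'·tanφ = 3·18.9 + 1273.2·tan34.4° = 56.7 + 871.8 = 928.5 kN/m
FS = R / T = 928.5 / 1150.5 = 0.807

FS = 0.81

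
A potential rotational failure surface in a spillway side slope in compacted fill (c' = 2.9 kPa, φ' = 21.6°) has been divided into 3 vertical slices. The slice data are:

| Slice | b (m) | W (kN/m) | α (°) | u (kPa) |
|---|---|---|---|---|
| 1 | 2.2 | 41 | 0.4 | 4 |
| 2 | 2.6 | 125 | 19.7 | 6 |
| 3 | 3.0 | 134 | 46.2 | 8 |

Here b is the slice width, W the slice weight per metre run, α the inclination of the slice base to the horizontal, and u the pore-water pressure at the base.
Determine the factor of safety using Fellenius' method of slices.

Ordinary method of slices: FS = Σ[c'·Δl_i + (W_i cosα_i − u_i·Δl_i)·tanφ'] / Σ W_i sinα_i, with Δl_i = b_i / cosα_i.
Slice 1: Δl = 2.2/cos0.4° = 2.200 m; N'_1 = 41·cos0.4° − 4·2.200 = 32.2; c'Δl = 6.38; W sinα = 0.3
Slice 2: Δl = 2.6/cos19.7° = 2.762 m; N'_2 = 125·cos19.7° − 6·2.762 = 101.1; c'Δl = 8.01; W sinα = 42.1
Slice 3: Δl = 3.0/cos46.2° = 4.334 m; N'_3 = 134·cos46.2° − 8·4.334 = 58.1; c'Δl = 12.57; W sinα = 96.7
Σc'Δl = 27.0 kN/m; ΣN' = 191.4 kN/m; ΣW sinα = 139.1 kN/m
Resisting = 27.0 + 191.4·tan21.6° = 27.0 + 75.8 = 102.7 kN/m
FS = 102.7 / 139.1 = 0.738

FS = 0.74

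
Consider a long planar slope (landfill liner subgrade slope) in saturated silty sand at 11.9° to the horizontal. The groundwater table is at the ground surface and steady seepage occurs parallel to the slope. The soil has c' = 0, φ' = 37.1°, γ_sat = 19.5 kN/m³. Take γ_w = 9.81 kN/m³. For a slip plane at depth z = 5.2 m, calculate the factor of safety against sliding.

With seepage parallel to the slope and the water table at the surface, the effective normal stress on the slip plane uses the buoyant unit weight γ' = γ_sat − γ_w while the driving shear stress uses γ_sat:
FS = [c' + γ' z cos²β tanφ'] / [γ_sat z sinβ cosβ]
(For c' = 0 this reduces to FS = (γ'/γ_sat)·tanφ'/tanβ.)
γ' = 19.5 − 9.81 = 9.69 kN/m³
Numerator = 0.0 + 9.69·5.2·cos²11.9°·tan37.1° = 0.0 + 9.69·5.2·0.9575·0.7563 = 36.488 kPa
Denominator = 19.5·5.2·sin11.9°·cos11.9° = 19.5·5.2·0.2062·0.9785 = 20.460 kPa
FS = 36.488 / 20.460 = 1.783

FS = 1.78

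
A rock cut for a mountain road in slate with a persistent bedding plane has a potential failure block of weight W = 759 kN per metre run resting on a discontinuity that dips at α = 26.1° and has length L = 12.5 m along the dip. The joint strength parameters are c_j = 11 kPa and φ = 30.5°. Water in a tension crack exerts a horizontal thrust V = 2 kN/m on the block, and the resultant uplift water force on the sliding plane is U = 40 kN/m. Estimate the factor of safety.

Resolving the block weight along and normal to the plane and applying the Mohr–Coulomb strength on the joint:
N' = W cosα − U − V sinα = 759·cos26.1° − 40 − 2·sin26.1° = 640.7 kN/m
Driving force T = W sinα + V cosα = 759·sin26.1° + 2·cos26.1° = 335.7 kN/m
Resisting force R = c_j·L + N'·tanφ = 11·12.5 + 640.7·tan30.5° = 137.5 + 377.4 = 514.9 kN/m
FS = R / T = 514.9 / 335.7 = 1.534

FS = 1.53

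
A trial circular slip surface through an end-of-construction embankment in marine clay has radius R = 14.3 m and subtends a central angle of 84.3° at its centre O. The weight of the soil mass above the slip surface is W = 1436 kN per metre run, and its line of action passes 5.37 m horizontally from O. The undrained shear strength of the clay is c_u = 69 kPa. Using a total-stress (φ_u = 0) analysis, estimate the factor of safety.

Taking moments about the centre O, the resisting moment is provided by the undrained shear strength acting along the arc:
Arc length L_a = R·θ = 14.3·(84.3°·π/180) = 14.3·1.4713 = 21.04 m
M_R = c_u·L_a·R = 69·21.04·14.3 = 20759.9 kN·m/m
M_D = W·d = 1436·5.37 = 7711.3 kN·m/m
FS = M_R / M_D = 20759.9 / 7711.3 = 2.692

FS = 2.69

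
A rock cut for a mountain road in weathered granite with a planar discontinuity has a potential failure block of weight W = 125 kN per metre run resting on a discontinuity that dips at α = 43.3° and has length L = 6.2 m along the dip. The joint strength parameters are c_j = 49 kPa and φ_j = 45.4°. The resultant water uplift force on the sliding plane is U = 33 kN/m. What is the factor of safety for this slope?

Resolving the block weight along and normal to the plane and applying the Mohr–Coulomb strength on the joint:
N' = W cosα − U = 125·cos43.3° − 33 = 58.0 kN/m
Driving force T = W sinα = 125·sin43.3° = 85.7 kN/m
Resisting force R = c_j·L + N'·tanφ_j = 49·6.2 + 58.0·tan45.4° = 303.8 + 58.8 = 362.6 kN/m
FS = R / T = 362.6 / 85.7 = 4.230

FS = 4.23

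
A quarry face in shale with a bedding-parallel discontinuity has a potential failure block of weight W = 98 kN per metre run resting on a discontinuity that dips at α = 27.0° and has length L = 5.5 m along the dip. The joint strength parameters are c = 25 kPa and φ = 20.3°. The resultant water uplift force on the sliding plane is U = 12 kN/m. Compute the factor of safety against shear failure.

Resolving the block weight along and normal to the plane and applying the Mohr–Coulomb strength on the joint:
N' = W cosα − U = 98·cos27.0° − 12 = 75.3 kN/m
Driving force T = W sinα = 98·sin27.0° = 44.5 kN/m
Resisting force R = c·L + N'·tanφ = 25·5.5 + 75.3·tan20.3° = 137.5 + 27.9 = 165.4 kN/m
FS = R / T = 165.4 / 44.5 = 3.717

FS = 3.72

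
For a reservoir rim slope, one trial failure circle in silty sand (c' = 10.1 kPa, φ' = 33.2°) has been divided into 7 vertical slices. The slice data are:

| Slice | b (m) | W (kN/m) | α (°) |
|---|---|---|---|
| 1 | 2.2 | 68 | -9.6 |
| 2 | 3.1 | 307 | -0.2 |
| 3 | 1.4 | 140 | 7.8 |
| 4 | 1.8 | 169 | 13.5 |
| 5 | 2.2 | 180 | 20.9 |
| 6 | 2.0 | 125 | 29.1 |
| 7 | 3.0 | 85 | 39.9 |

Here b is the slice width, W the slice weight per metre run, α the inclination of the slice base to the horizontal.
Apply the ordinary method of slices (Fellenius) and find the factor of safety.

FS = 3.73

Ordinary method of slices: FS = Σ[c'·Δl_i + (W_i cosα_i)·tanφ'] / Σ W_i sinα_i, with Δl_i = b_i / cosα_i.
Slice 1: Δl = 2.2/cos(-9.6°) = 2.231 m; N'_1 = 68·cos(-9.6°) = 67.0; c'Δl = 22.54; W sinα = -11.3
Slice 2: Δl = 3.1/cos(-0.2°) = 3.100 m; N'_2 = 307·cos(-0.2°) = 307.0; c'Δl = 31.31; W sinα = -1.1
Slice 3: Δl = 1.4/cos7.8° = 1.413 m; N'_3 = 140·cos7.8° = 138.7; c'Δl = 14.27; W sinα = 19.0
Slice 4: Δl = 1.8/cos13.5° = 1.851 m; N'_4 = 169·cos13.5° = 164.3; c'Δl = 18.70; W sinα = 39.5
Slice 5: Δl = 2.2/cos20.9° = 2.355 m; N'_5 = 180·cos20.9° = 168.2; c'Δl = 23.78; W sinα = 64.2
Slice 6: Δl = 2.0/cos29.1° = 2.289 m; N'_6 = 125·cos29.1° = 109.2; c'Δl = 23.12; W sinα = 60.8
Slice 7: Δl = 3.0/cos39.9° = 3.911 m; N'_7 = 85·cos39.9° = 65.2; c'Δl = 39.50; W sinα = 54.5
Σc'Δl = 173.2 kN/m; ΣN' = 1019.7 kN/m; ΣW sinα = 225.6 kN/m
Resisting = 173.2 + 1019.7·tan33.2° = 173.2 + 667.3 = 840.5 kN/m
FS = 840.5 / 225.6 = 3.726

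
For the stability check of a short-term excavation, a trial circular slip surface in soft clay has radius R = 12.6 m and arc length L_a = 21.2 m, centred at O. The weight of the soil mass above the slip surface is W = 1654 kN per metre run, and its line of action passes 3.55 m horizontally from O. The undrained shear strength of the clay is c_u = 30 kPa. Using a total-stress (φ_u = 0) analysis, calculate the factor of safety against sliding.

FS = 1.36

Taking moments about the centre O, the resisting moment is provided by the undrained shear strength acting along the arc:
M_R = c_u·L_a·R = 30·21.20·12.6 = 8013.6 kN·m/m
M_D = W·d = 1654·3.55 = 5871.7 kN·m/m
FS = M_R / M_D = 8013.6 / 5871.7 = 1.365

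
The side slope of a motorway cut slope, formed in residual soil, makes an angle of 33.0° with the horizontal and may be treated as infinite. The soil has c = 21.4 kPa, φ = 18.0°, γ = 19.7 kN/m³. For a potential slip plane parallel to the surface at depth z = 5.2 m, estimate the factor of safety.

FS = 0.96

For an infinite slope with a slip plane parallel to the surface (no pore pressure): FS = [c + γz cos²β tanφ] / [γz sinβ cosβ].
γz = 19.7·5.2 = 102.44 kN/m²
Numerator = 21.4 + 102.44·cos²33.0°·tan18.0° = 21.4 + 102.44·0.7034·0.3249 = 44.811 kPa
Denominator = 102.44·sin33.0°·cos33.0° = 102.44·0.5446·0.8387 = 46.792 kPa
FS = 44.811 / 46.792 = 0.958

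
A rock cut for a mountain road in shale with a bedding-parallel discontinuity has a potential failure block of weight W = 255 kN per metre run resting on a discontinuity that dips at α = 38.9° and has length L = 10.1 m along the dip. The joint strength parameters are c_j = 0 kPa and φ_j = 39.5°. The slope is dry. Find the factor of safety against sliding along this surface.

Resolving the block weight along and normal to the plane and applying the Mohr–Coulomb strength on the joint:
N' = W cosα = 255·cos38.9° = 198.5 kN/m
Driving force T = W sinα = 255·sin38.9° = 160.1 kN/m
Resisting force R = c_j·L + N'·tanφ_j = 0·10.1 + 198.5·tan39.5° = 0.0 + 163.6 = 163.6 kN/m
FS = R / T = 163.6 / 160.1 = 1.022

FS = 1.02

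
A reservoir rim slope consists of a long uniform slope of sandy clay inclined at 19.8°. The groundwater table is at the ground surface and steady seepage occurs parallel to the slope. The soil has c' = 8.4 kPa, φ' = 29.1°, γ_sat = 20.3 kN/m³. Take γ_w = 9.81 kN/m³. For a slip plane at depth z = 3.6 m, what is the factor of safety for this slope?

With seepage parallel to the slope and the water table at the surface, the effective normal stress on the slip plane uses the buoyant unit weight γ' = γ_sat − γ_w while the driving shear stress uses γ_sat:
FS = [c' + γ' z cos²β tanφ'] / [γ_sat z sinβ cosβ]
γ' = 20.3 − 9.81 = 10.49 kN/m³
Numerator = 8.4 + 10.49·3.6·cos²19.8°·tan29.1° = 8.4 + 10.49·3.6·0.8853·0.5566 = 27.007 kPa
Denominator = 20.3·3.6·sin19.8°·cos19.8° = 20.3·3.6·0.3387·0.9409 = 23.291 kPa
FS = 27.007 / 23.291 = 1.160

FS = 1.16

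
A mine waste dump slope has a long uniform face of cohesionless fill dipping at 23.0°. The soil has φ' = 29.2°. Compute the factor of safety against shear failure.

For a dry cohesionless infinite slope the factor of safety is FS = tanφ' / tanβ.
FS = tan29.2° / tan23.0° = 0.5589 / 0.4245 = 1.317

FS = 1.32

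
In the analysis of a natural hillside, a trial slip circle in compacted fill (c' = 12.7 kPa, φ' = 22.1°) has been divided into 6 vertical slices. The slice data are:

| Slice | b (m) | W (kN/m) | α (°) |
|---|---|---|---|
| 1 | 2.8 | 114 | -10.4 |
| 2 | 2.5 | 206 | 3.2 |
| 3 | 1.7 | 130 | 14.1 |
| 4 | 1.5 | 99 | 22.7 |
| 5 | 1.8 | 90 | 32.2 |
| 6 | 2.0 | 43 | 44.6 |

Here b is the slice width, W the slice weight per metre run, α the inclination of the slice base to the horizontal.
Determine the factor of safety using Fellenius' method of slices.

Ordinary method of slices: FS = Σ[c'·Δl_i + (W_i cosα_i)·tanφ'] / Σ W_i sinα_i, with Δl_i = b_i / cosα_i.
Slice 1: Δl = 2.8/cos(-10.4°) = 2.847 m; N'_1 = 114·cos(-10.4°) = 112.1; c'Δl = 36.15; W sinα = -20.6
Slice 2: Δl = 2.5/cos3.2° = 2.504 m; N'_2 = 206·cos3.2° = 205.7; c'Δl = 31.80; W sinα = 11.5
Slice 3: Δl = 1.7/cos14.1° = 1.753 m; N'_3 = 130·cos14.1° = 126.1; c'Δl = 22.26; W sinα = 31.7
Slice 4: Δl = 1.5/cos22.7° = 1.626 m; N'_4 = 99·cos22.7° = 91.3; c'Δl = 20.65; W sinα = 38.2
Slice 5: Δl = 1.8/cos32.2° = 2.127 m; N'_5 = 90·cos32.2° = 76.2; c'Δl = 27.02; W sinα = 48.0
Slice 6: Δl = 2.0/cos44.6° = 2.809 m; N'_6 = 43·cos44.6° = 30.6; c'Δl = 35.67; W sinα = 30.2
Σc'Δl = 173.6 kN/m; ΣN' = 642.0 kN/m; ΣW sinα = 138.9 kN/m
Resisting = 173.6 + 642.0·tan22.1° = 173.6 + 260.7 = 434.2 kN/m
FS = 434.2 / 138.9 = 3.125

FS = 3.13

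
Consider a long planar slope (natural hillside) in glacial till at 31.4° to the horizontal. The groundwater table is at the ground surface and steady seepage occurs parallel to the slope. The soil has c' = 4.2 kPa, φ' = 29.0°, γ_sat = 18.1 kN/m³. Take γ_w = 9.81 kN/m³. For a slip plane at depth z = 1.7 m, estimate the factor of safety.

With seepage parallel to the slope and the water table at the surface, the effective normal stress on the slip plane uses the buoyant unit weight γ' = γ_sat − γ_w while the driving shear stress uses γ_sat:
FS = [c' + γ' z cos²β tanφ'] / [γ_sat z sinβ cosβ]
γ' = 18.1 − 9.81 = 8.29 kN/m³
Numerator = 4.2 + 8.29·1.7·cos²31.4°·tan29.0° = 4.2 + 8.29·1.7·0.7285·0.5543 = 9.891 kPa
Denominator = 18.1·1.7·sin31.4°·cos31.4° = 18.1·1.7·0.5210·0.8536 = 13.684 kPa
FS = 9.891 / 13.684 = 0.723

FS = 0.72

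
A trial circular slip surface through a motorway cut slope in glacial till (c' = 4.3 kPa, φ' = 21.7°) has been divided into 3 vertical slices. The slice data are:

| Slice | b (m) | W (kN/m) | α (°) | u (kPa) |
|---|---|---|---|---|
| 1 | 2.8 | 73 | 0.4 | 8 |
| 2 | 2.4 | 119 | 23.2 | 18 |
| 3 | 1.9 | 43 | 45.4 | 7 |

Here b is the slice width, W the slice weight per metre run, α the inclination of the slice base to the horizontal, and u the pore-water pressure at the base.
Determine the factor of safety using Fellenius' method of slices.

Ordinary method of slices: FS = Σ[c'·Δl_i + (W_i cosα_i − u_i·Δl_i)·tanφ'] / Σ W_i sinα_i, with Δl_i = b_i / cosα_i.
Slice 1: Δl = 2.8/cos0.4° = 2.800 m; N'_1 = 73·cos0.4° − 8·2.800 = 50.6; c'Δl = 12.04; W sinα = 0.5
Slice 2: Δl = 2.4/cos23.2° = 2.611 m; N'_2 = 119·cos23.2° − 18·2.611 = 62.4; c'Δl = 11.23; W sinα = 46.9
Slice 3: Δl = 1.9/cos45.4° = 2.706 m; N'_3 = 43·cos45.4° − 7·2.706 = 11.3; c'Δl = 11.64; W sinα = 30.6
Σc'Δl = 34.9 kN/m; ΣN' = 124.2 kN/m; ΣW sinα = 78.0 kN/m
Resisting = 34.9 + 124.2·tan21.7° = 34.9 + 49.4 = 84.3 kN/m
FS = 84.3 / 78.0 = 1.081

FS = 1.08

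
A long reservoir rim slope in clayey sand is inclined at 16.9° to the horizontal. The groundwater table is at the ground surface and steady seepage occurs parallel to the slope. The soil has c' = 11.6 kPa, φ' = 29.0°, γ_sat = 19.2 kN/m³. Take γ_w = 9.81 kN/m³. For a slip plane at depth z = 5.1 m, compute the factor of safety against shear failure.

FS = 1.32

With seepage parallel to the slope and the water table at the surface, the effective normal stress on the slip plane uses the buoyant unit weight γ' = γ_sat − γ_w while the driving shear stress uses γ_sat:
FS = [c' + γ' z cos²β tanφ'] / [γ_sat z sinβ cosβ]
γ' = 19.2 − 9.81 = 9.39 kN/m³
Numerator = 11.6 + 9.39·5.1·cos²16.9°·tan29.0° = 11.6 + 9.39·5.1·0.9155·0.5543 = 35.902 kPa
Denominator = 19.2·5.1·sin16.9°·cos16.9° = 19.2·5.1·0.2907·0.9568 = 27.236 kPa
FS = 35.902 / 27.236 = 1.318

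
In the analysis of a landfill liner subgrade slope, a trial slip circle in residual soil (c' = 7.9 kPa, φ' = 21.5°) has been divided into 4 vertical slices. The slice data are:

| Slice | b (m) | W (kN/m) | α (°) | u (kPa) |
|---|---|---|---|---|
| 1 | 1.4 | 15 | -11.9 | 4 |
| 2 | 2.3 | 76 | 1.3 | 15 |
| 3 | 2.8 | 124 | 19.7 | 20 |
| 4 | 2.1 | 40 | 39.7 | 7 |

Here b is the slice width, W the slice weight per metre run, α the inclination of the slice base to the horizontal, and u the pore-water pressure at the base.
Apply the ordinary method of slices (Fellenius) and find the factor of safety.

Ordinary method of slices: FS = Σ[c'·Δl_i + (W_i cosα_i − u_i·Δl_i)·tanφ'] / Σ W_i sinα_i, with Δl_i = b_i / cosα_i.
Slice 1: Δl = 1.4/cos(-11.9°) = 1.431 m; N'_1 = 15·cos(-11.9°) − 4·1.431 = 9.0; c'Δl = 11.30; W sinα = -3.1
Slice 2: Δl = 2.3/cos1.3° = 2.301 m; N'_2 = 76·cos1.3° − 15·2.301 = 41.5; c'Δl = 18.17; W sinα = 1.7
Slice 3: Δl = 2.8/cos19.7° = 2.974 m; N'_3 = 124·cos19.7° − 20·2.974 = 57.3; c'Δl = 23.50; W sinα = 41.8
Slice 4: Δl = 2.1/cos39.7° = 2.729 m; N'_4 = 40·cos39.7° − 7·2.729 = 11.7; c'Δl = 21.56; W sinα = 25.6
Σc'Δl = 74.5 kN/m; ΣN' = 119.4 kN/m; ΣW sinα = 66.0 kN/m
Resisting = 74.5 + 119.4·tan21.5° = 74.5 + 47.0 = 121.6 kN/m
FS = 121.6 / 66.0 = 1.842

FS = 1.84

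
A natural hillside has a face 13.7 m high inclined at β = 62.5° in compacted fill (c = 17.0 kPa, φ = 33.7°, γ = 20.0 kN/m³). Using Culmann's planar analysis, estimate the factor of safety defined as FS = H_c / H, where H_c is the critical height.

FS = 1.48

H_c = (4c/γ) · sinβ cosφ / [1 − cos(β − φ)]
    = (4·17.0/20.0) · sin62.5°·cos33.7° / [1 − cos28.8°]
    = 3.400 · 0.7380 / 0.1237 = 20.28 m
FS = H_c / H = 20.28 / 13.7 = 1.481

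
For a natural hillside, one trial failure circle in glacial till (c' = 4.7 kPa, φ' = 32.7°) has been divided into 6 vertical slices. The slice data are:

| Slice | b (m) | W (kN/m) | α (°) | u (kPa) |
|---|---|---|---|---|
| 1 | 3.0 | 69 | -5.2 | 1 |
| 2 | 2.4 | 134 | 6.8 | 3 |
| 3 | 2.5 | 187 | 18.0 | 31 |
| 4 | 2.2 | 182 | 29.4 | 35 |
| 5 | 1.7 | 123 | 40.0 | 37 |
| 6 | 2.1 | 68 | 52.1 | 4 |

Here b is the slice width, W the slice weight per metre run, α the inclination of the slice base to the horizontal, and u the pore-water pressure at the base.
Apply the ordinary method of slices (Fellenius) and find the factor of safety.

Ordinary method of slices: FS = Σ[c'·Δl_i + (W_i cosα_i − u_i·Δl_i)·tanφ'] / Σ W_i sinα_i, with Δl_i = b_i / cosα_i.
Slice 1: Δl = 3.0/cos(-5.2°) = 3.012 m; N'_1 = 69·cos(-5.2°) − 1·3.012 = 65.7; c'Δl = 14.16; W sinα = -6.3
Slice 2: Δl = 2.4/cos6.8° = 2.417 m; N'_2 = 134·cos6.8° − 3·2.417 = 125.8; c'Δl = 11.36; W sinα = 15.9
Slice 3: Δl = 2.5/cos18.0° = 2.629 m; N'_3 = 187·cos18.0° − 31·2.629 = 96.4; c'Δl = 12.35; W sinα = 57.8
Slice 4: Δl = 2.2/cos29.4° = 2.525 m; N'_4 = 182·cos29.4° − 35·2.525 = 70.2; c'Δl = 11.87; W sinα = 89.3
Slice 5: Δl = 1.7/cos40.0° = 2.219 m; N'_5 = 123·cos40.0° − 37·2.219 = 12.1; c'Δl = 10.43; W sinα = 79.1
Slice 6: Δl = 2.1/cos52.1° = 3.419 m; N'_6 = 68·cos52.1° − 4·3.419 = 28.1; c'Δl = 16.07; W sinα = 53.7
Σc'Δl = 76.2 kN/m; ΣN' = 398.3 kN/m; ΣW sinα = 289.5 kN/m
Resisting = 76.2 + 398.3·tan32.7° = 76.2 + 255.7 = 331.9 kN/m
FS = 331.9 / 289.5 = 1.147

FS = 1.15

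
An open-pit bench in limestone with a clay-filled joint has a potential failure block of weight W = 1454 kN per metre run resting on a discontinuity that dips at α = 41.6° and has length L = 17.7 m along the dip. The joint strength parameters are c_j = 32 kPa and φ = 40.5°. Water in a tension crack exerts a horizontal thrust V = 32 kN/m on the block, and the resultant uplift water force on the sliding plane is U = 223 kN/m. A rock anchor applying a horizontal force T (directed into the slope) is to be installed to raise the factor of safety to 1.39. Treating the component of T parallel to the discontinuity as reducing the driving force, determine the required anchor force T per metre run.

T = 55 kN/m

Resolving forces along and normal to the sliding plane, with the horizontal anchor force T adding T·sinα to the effective normal force and T·cosα acting up the plane against the driving force:
FS = [c_jL + (W cosα − U − V sinα + T sinα) tanφ] / [W sinα + V cosα − T cosα]
Without the anchor: N' = 843.1 kN/m, driving T_d = 989.3 kN/m, resisting R = 32·17.7 + 843.1·tan40.5° = 1286.4 kN/m, FS = 1.30.
Setting FS = 1.39 and solving for T:
1.39·(989.3 − T cos41.6°) = 1286.4 + T sin41.6°·tan40.5°
T·(sin41.6°·tan40.5° + 1.39·cos41.6°) = 1.39·989.3 − 1286.4
T·(0.6639·0.8541 + 1.39·0.7478) = 1375.1 − 1286.4 = 88.7
T·1.6065 = 88.7
T = 55.2 kN/m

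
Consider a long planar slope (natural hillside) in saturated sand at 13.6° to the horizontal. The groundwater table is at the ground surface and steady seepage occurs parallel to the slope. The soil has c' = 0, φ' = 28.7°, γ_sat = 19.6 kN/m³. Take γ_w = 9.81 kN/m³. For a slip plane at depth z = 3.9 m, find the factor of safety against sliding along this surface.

FS = 1.13

With seepage parallel to the slope and the water table at the surface, the effective normal stress on the slip plane uses the buoyant unit weight γ' = γ_sat − γ_w while the driving shear stress uses γ_sat:
FS = [c' + γ' z cos²β tanφ'] / [γ_sat z sinβ cosβ]
(For c' = 0 this reduces to FS = (γ'/γ_sat)·tanφ'/tanβ.)
γ' = 19.6 − 9.81 = 9.79 kN/m³
Numerator = 0.0 + 9.79·3.9·cos²13.6°·tan28.7° = 0.0 + 9.79·3.9·0.9447·0.5475 = 19.748 kPa
Denominator = 19.6·3.9·sin13.6°·cos13.6° = 19.6·3.9·0.2351·0.9720 = 17.470 kPa
FS = 19.748 / 17.470 = 1.130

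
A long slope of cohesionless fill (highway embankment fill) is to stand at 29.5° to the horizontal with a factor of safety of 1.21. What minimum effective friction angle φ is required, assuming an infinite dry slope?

FS = tanφ/tanβ ⇒ tanφ = FS · tanβ = 1.21 · tan29.5° = 0.6846
φ = arctan(0.6846) = 34.39°

φ = 34.4°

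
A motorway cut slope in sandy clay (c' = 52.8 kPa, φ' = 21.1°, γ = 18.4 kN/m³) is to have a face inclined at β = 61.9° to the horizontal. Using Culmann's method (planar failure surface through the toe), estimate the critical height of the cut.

H_c = 38.87 m

Culmann's analysis gives the critical failure plane at α_cr = (β + φ')/2 = (61.9 + 21.1)/2 = 41.5°, and the critical height
H_c = (4c'/γ) · sinβ cosφ' / [1 − cos(β − φ')]
    = (4·52.8/18.4) · sin61.9°·cos21.1° / [1 − cos(40.8°)]
    = 11.478 · 0.8821·0.9330 / [1 − 0.7570]
    = 11.478 · 0.8230 / 0.2430
    = 38.87 m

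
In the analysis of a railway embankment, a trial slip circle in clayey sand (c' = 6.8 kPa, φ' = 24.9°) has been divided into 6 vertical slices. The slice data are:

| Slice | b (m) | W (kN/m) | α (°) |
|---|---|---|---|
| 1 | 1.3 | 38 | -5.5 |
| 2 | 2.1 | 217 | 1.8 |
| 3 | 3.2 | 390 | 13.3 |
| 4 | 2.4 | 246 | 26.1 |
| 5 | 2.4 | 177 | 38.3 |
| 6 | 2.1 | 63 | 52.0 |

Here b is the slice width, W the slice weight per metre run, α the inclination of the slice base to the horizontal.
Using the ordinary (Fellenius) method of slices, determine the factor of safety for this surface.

FS = 1.63

Ordinary method of slices: FS = Σ[c'·Δl_i + (W_i cosα_i)·tanφ'] / Σ W_i sinα_i, with Δl_i = b_i / cosα_i.
Slice 1: Δl = 1.3/cos(-5.5°) = 1.306 m; N'_1 = 38·cos(-5.5°) = 37.8; c'Δl = 8.88; W sinα = -3.6
Slice 2: Δl = 2.1/cos1.8° = 2.101 m; N'_2 = 217·cos1.8° = 216.9; c'Δl = 14.29; W sinα = 6.8
Slice 3: Δl = 3.2/cos13.3° = 3.288 m; N'_3 = 390·cos13.3° = 379.5; c'Δl = 22.36; W sinα = 89.7
Slice 4: Δl = 2.4/cos26.1° = 2.673 m; N'_4 = 246·cos26.1° = 220.9; c'Δl = 18.17; W sinα = 108.2
Slice 5: Δl = 2.4/cos38.3° = 3.058 m; N'_5 = 177·cos38.3° = 138.9; c'Δl = 20.80; W sinα = 109.7
Slice 6: Δl = 2.1/cos52.0° = 3.411 m; N'_6 = 63·cos52.0° = 38.8; c'Δl = 23.19; W sinα = 49.6
Σc'Δl = 107.7 kN/m; ΣN' = 1032.9 kN/m; ΣW sinα = 360.5 kN/m
Resisting = 107.7 + 1032.9·tan24.9° = 107.7 + 479.4 = 587.1 kN/m
FS = 587.1 / 360.5 = 1.629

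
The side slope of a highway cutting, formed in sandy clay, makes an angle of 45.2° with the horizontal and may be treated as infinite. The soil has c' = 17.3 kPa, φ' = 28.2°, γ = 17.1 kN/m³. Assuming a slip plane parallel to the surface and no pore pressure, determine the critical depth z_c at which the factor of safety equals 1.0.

z_c = 4.33 m

Setting FS = 1.00 in FS = [c' + γz cos²β tanφ'] / [γz sinβ cosβ] and solving for z:
z = c' / [γ cosβ (FS·sinβ − cosβ·tanφ')]
  = 17.3 / [17.1·cos45.2°·(1.00·sin45.2° − cos45.2°·tan28.2°)]
  = 17.3 / [17.1·0.7046·(1.00·0.7096 − 0.7046·0.5362)]
  = 17.3 / 3.9973 = 4.328 m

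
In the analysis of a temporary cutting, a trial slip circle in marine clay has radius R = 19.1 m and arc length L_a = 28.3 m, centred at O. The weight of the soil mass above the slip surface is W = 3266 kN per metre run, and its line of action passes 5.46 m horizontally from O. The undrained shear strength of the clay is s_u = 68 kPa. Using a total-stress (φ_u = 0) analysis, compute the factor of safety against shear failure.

Taking moments about the centre O, the resisting moment is provided by the undrained shear strength acting along the arc:
M_R = s_u·L_a·R = 68·28.30·19.1 = 36756.0 kN·m/m
M_D = W·d = 3266·5.46 = 17832.4 kN·m/m
FS = M_R / M_D = 36756.0 / 17832.4 = 2.061

FS = 2.06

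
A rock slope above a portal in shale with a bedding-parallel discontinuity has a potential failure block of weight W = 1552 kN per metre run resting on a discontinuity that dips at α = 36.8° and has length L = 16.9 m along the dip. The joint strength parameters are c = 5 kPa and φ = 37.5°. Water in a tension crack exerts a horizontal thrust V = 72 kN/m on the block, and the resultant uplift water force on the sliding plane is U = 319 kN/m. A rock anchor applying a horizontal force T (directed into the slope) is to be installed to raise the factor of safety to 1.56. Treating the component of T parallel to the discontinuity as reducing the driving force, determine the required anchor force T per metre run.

Resolving forces along and normal to the sliding plane, with the horizontal anchor force T adding T·sinα to the effective normal force and T·cosα acting up the plane against the driving force:
FS = [cL + (W cosα − U − V sinα + T sinα) tanφ] / [W sinα + V cosα − T cosα]
Without the anchor: N' = 880.6 kN/m, driving T_d = 987.3 kN/m, resisting R = 5·16.9 + 880.6·tan37.5° = 760.2 kN/m, FS = 0.77.
Setting FS = 1.56 and solving for T:
1.56·(987.3 − T cos36.8°) = 760.2 + T sin36.8°·tan37.5°
T·(sin36.8°·tan37.5° + 1.56·cos36.8°) = 1.56·987.3 − 760.2
T·(0.5990·0.7673 + 1.56·0.8007) = 1540.2 − 760.2 = 780.0
T·1.7088 = 780.0
T = 456.5 kN/m

T = 456 kN/m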